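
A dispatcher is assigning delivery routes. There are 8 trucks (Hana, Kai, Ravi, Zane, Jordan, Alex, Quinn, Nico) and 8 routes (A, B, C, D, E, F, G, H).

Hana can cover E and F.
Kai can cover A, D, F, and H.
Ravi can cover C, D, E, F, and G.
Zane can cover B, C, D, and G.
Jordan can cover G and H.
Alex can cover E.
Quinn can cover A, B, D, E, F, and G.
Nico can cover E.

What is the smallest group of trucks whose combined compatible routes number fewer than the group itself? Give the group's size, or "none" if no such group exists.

2

Take S = {Alex, Nico}. Its neighbourhood is {E}, so |N(S)| = 1 < |S| = 2.
No single vertex violates Hall's condition since each has at least one neighbour, so 2 is the minimum.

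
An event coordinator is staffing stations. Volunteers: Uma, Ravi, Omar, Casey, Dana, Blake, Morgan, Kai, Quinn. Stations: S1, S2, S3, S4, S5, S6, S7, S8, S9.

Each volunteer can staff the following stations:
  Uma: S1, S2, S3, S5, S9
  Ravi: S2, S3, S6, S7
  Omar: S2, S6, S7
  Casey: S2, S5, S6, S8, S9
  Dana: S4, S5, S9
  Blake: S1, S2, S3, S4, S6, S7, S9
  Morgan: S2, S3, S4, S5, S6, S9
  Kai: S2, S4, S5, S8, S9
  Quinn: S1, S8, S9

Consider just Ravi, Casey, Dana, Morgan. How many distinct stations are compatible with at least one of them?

The union of neighbours of {Ravi, Casey, Dana, Morgan} is {S2, S3, S4, S5, S6, S7, S8, S9}, which has 8 elements.
Since |N(S)| = 8 ≥ |S| = 4, Hall's condition holds for this subset.

8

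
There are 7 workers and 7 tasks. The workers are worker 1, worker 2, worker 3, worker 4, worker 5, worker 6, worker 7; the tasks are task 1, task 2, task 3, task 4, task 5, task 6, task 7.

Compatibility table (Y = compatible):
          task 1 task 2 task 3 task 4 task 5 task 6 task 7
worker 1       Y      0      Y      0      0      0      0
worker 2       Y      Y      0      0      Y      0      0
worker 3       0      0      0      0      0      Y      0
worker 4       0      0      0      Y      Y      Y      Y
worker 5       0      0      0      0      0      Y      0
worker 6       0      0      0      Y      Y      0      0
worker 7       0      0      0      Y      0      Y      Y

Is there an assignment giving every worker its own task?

No

The set {worker 3, worker 5} has only 1 neighbour ({task 6}), so by Hall's theorem at most 6 of the 7 workers can be matched.
Hence no matching covers every worker.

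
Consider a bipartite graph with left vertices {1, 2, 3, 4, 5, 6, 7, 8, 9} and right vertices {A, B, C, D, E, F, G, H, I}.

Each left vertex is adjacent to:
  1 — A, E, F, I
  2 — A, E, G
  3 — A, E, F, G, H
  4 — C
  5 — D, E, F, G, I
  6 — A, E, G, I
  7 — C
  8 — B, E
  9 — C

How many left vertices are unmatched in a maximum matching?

2

A valid assignment of size 7: 1-E, 2-G, 3-A, 4-C, 5-F, 6-I, 8-B.
The set {4, 7, 9} has only 1 neighbour ({C}), so by Hall's theorem at most 7 of the 9 left vertices can be matched.
That matches 7 of the 9, leaving 2 unmatched; no matching can do better.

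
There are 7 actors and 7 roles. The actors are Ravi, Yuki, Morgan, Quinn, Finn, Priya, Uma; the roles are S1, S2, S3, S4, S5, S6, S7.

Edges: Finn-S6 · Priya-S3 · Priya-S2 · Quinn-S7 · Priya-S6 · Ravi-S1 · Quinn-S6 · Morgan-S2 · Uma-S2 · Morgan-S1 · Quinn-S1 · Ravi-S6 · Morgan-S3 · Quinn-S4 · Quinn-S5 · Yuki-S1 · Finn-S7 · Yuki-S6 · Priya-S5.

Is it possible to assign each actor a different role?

Yes

For example, pair Ravi→S1, Yuki→S6, Morgan→S3, Quinn→S4, Finn→S7, Priya→S5, Uma→S2.
Every actor is matched, so this is a perfect matching.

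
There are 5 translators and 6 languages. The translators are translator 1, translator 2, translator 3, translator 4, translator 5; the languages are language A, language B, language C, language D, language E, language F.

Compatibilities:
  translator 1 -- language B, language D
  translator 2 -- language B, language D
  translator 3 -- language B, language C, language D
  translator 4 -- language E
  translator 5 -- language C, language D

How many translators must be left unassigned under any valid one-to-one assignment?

A valid assignment of size 4: translator 1→language D, translator 2→language B, translator 3→language C, translator 4→language E.
The set {translator 1, translator 2, translator 3, translator 5} has only 3 neighbours ({language B, language C, language D}), so by Hall's theorem at most 4 of the 5 translators can be matched.
That matches 4 of the 5, leaving 1 unmatched; no matching can do better.

1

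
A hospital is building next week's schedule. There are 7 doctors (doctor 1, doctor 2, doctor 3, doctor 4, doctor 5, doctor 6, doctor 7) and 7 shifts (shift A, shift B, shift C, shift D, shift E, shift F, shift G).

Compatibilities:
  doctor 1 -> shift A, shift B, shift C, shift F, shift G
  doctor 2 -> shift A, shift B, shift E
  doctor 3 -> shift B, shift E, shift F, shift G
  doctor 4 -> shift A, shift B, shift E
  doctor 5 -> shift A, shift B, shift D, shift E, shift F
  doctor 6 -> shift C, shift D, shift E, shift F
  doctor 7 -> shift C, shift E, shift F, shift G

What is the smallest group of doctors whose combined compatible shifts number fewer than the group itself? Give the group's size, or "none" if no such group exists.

A matching saturating every doctor exists, for instance doctor 1→shift C, doctor 2→shift A, doctor 3→shift E, doctor 4→shift B, doctor 5→shift F, doctor 6→shift D, doctor 7→shift G.
By Hall's marriage theorem, this means |N(S)| ≥ |S| for every subset S, so no violating subset exists.

none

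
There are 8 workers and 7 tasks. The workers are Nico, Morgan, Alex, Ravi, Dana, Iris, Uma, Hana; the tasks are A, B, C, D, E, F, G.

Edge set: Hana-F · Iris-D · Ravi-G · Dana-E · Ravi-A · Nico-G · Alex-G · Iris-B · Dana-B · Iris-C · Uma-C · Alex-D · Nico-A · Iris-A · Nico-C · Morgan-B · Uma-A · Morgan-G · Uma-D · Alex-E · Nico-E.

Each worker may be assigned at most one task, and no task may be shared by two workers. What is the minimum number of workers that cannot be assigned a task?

1

One maximum matching: Nico-C, Morgan-G, Alex-D, Ravi-A, Dana-E, Iris-B, Hana-F.
The set {Nico, Morgan, Alex, Ravi, Dana, Iris, Uma} has only 6 neighbours ({A, B, C, D, E, G}), so by Hall's theorem at most 7 of the 8 workers can be matched.
That matches 7 of the 8, leaving 1 unmatched; no matching can do better.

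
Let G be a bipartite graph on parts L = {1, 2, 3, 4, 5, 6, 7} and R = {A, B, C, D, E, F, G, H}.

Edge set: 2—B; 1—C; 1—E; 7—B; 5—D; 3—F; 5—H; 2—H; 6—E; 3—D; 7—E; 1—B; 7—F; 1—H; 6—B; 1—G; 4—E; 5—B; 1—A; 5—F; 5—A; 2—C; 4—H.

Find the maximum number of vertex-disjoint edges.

7

A valid assignment of size 7: 1→G, 2→C, 3→F, 4→H, 5→A, 6→E, 7→B.
This saturates every left vertex, so 7 is the maximum.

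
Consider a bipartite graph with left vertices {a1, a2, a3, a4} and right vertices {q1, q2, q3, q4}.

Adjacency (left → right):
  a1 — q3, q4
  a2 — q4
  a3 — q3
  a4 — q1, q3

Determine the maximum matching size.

One maximum matching: a1→q3, a2→q4, a4→q1.
The set {a1, a2, a3} has only 2 neighbours ({q3, q4}), so by Hall's theorem at most 3 of the 4 left vertices can be matched.

3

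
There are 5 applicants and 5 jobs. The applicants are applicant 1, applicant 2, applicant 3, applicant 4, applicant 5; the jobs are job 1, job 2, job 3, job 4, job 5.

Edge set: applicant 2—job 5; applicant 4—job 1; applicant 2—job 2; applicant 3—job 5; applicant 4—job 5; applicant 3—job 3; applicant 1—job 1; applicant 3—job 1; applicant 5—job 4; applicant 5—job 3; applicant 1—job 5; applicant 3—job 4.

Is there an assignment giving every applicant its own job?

Yes

A valid assignment of size 5: applicant 1-job 5, applicant 2-job 2, applicant 3-job 4, applicant 4-job 1, applicant 5-job 3.
All 5 applicants are covered.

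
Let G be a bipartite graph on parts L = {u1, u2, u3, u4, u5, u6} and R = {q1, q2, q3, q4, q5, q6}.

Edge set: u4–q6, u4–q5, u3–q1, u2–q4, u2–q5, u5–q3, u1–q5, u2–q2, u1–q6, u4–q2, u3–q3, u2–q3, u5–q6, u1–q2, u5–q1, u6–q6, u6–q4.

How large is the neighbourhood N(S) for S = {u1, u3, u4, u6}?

6

The union of neighbours of {u1, u3, u4, u6} is {q1, q2, q3, q4, q5, q6}, which has 6 elements.
Since |N(S)| = 6 ≥ |S| = 4, Hall's condition holds for this subset.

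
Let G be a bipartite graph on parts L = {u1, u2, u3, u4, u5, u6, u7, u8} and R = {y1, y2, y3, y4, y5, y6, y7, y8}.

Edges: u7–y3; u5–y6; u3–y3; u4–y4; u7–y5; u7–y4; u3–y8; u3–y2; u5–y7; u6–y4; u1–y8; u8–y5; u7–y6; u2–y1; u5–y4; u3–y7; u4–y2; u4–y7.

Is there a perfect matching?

Yes

One maximum matching: u1-y8, u2-y1, u3-y2, u4-y7, u5-y6, u6-y4, u7-y3, u8-y5.
Every left vertex is matched, so this is a perfect matching.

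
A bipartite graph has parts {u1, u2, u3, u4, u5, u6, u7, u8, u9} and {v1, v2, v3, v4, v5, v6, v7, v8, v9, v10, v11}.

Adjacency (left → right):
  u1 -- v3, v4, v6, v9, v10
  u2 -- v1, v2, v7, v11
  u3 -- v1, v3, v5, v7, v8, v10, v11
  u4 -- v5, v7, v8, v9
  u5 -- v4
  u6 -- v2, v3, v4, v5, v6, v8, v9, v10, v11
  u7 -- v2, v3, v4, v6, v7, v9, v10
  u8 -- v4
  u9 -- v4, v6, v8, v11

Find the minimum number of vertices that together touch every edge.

8

The 8 edges u1–v3, u2–v2, u3–v11, u4–v7, u5–v4, u6–v8, u7–v10, u9–v6 form a matching, so any vertex cover needs at least 8 vertices (one per matched edge).
Conversely {u1, u2, u3, u4, u6, u7, u9, v4} meets every edge and has exactly 8 vertices, so 8 is optimal.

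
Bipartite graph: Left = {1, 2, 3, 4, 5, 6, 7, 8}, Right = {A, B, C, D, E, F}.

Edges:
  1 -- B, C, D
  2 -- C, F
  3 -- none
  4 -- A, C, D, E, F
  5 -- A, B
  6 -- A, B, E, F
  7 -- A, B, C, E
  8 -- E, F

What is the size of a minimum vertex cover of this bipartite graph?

The 6 edges 1–D, 2–C, 4–F, 5–A, 6–E, 7–B form a matching, so any vertex cover needs at least 6 vertices (one per matched edge).
Conversely {A, B, C, D, E, F} meets every edge and has exactly 6 vertices, so 6 is optimal.

6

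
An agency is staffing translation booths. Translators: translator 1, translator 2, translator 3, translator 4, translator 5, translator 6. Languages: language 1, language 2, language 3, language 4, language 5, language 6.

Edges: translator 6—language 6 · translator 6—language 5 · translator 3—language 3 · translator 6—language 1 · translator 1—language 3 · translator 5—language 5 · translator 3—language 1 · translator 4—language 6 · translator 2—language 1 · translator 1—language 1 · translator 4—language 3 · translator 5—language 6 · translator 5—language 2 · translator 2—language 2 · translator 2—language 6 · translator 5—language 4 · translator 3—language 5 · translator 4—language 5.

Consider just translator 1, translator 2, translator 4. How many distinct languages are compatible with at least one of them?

The union of neighbours of {translator 1, translator 2, translator 4} is {language 1, language 2, language 3, language 5, language 6}, which has 5 elements.
Since |N(S)| = 5 ≥ |S| = 3, Hall's condition holds for this subset.

5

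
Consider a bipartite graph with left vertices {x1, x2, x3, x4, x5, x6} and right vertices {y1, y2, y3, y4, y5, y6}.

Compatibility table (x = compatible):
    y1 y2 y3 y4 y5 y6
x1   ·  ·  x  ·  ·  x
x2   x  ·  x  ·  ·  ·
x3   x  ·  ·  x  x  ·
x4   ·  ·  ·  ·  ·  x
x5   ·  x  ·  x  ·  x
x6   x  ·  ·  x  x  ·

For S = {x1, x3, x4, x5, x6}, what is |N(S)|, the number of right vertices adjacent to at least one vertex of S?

6

The union of neighbours of {x1, x3, x4, x5, x6} is {y1, y2, y3, y4, y5, y6}, which has 6 elements.
Since |N(S)| = 6 ≥ |S| = 5, Hall's condition holds for this subset.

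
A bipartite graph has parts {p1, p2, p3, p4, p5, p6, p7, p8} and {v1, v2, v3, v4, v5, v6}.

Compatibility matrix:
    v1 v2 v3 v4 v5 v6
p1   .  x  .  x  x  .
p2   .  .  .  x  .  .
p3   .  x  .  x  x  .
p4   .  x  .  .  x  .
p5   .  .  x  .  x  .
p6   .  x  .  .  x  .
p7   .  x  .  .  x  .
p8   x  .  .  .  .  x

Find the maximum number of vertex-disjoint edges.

A valid assignment of size 5: p1–v5, p2–v4, p3–v2, p5–v3, p8–v6.
The set {p1, p2, p3, p4, p6, p7} has only 3 neighbours ({v2, v4, v5}), so by Hall's theorem at most 5 of the 8 left vertices can be matched.

5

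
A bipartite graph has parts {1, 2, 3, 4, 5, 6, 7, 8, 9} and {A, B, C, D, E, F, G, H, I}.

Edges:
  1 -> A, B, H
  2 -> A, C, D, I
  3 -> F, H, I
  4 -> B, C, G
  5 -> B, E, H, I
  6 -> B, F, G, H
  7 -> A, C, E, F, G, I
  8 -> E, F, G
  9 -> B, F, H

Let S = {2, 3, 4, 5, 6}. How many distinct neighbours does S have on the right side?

The union of neighbours of {2, 3, 4, 5, 6} is {A, B, C, D, E, F, G, H, I}, which has 9 elements.
Since |N(S)| = 9 ≥ |S| = 5, Hall's condition holds for this subset.

9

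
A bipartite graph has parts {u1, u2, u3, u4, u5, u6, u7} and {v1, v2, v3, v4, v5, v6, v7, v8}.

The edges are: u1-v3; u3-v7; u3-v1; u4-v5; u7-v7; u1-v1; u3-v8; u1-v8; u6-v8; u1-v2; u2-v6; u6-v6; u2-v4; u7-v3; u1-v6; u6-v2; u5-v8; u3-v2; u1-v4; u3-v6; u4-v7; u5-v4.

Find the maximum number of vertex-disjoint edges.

7

A valid assignment of size 7: u1→v3, u2→v4, u3→v6, u4→v5, u5→v8, u6→v2, u7→v7.
All 7 left vertices are matched, so no larger matching exists.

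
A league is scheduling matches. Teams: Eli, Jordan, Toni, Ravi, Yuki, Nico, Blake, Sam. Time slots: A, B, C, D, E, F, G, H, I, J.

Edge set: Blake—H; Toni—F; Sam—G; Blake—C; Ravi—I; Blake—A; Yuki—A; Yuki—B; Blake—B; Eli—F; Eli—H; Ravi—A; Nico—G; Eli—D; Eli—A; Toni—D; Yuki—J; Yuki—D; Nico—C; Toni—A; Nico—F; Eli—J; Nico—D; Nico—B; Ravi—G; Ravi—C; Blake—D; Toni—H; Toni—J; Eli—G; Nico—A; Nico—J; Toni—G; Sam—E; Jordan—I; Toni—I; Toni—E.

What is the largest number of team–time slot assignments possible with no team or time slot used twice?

For example, pair Eli→G, Jordan→I, Toni→J, Ravi→C, Yuki→B, Nico→A, Blake→H, Sam→E.
This saturates every team, so 8 is the maximum.

8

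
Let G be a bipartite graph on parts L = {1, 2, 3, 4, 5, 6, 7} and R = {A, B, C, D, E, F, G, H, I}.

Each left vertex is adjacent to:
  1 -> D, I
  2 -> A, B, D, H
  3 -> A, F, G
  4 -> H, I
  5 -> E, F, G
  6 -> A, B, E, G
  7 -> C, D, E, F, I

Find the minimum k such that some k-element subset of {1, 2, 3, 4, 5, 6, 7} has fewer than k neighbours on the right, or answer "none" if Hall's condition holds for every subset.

A matching saturating every left vertex exists, for instance 1→I, 2→D, 3→F, 4→H, 5→G, 6→B, 7→E.
By Hall's marriage theorem, this means |N(S)| ≥ |S| for every subset S, so no violating subset exists.

none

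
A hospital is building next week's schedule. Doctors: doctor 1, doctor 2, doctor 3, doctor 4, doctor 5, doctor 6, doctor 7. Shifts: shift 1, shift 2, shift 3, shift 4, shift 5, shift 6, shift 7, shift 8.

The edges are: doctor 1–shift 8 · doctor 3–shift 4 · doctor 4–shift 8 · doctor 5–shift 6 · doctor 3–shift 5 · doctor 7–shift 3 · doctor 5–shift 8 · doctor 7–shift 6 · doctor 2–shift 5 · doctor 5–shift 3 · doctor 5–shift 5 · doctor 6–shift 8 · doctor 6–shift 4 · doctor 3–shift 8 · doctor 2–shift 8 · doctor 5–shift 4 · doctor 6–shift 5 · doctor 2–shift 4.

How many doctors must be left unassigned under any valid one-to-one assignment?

One maximum matching: doctor 1→shift 8, doctor 2→shift 4, doctor 3→shift 5, doctor 5→shift 3, doctor 7→shift 6.
The set {doctor 1, doctor 2, doctor 3, doctor 4, doctor 6} has only 3 neighbours ({shift 4, shift 5, shift 8}), so by Hall's theorem at most 5 of the 7 doctors can be matched.
That matches 5 of the 7, leaving 2 unmatched; no matching can do better.

2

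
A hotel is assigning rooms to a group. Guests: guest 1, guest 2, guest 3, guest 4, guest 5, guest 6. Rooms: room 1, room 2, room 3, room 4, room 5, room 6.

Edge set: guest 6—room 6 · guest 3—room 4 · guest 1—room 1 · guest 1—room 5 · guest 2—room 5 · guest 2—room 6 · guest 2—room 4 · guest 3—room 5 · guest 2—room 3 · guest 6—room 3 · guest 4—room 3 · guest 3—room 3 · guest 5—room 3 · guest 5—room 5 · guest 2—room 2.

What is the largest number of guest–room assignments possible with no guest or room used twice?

For example, pair guest 1-room 1, guest 2-room 2, guest 3-room 4, guest 4-room 3, guest 5-room 5, guest 6-room 6.
This saturates every guest, so 6 is the maximum.

6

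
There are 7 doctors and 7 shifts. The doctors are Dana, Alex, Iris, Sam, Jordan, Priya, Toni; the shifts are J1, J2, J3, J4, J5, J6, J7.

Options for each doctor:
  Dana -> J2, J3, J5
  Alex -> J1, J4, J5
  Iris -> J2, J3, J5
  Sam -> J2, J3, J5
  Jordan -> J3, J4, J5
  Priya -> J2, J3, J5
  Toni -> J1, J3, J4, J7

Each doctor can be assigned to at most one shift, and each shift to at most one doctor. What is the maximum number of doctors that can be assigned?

6

A valid assignment of size 6: Dana→J2, Alex→J1, Iris→J5, Sam→J3, Jordan→J4, Toni→J7.
The set {Dana, Iris, Sam, Priya} has only 3 neighbours ({J2, J3, J5}), so by Hall's theorem at most 6 of the 7 doctors can be matched.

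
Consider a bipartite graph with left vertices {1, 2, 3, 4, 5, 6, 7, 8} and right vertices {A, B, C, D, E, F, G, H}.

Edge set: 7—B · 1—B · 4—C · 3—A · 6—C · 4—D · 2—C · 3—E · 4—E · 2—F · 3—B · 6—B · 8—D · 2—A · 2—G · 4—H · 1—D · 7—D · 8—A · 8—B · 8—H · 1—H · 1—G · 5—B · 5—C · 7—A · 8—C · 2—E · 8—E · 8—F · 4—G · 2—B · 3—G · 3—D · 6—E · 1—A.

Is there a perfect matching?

Yes

One maximum matching: 1-G, 2-F, 3-D, 4-H, 5-C, 6-E, 7-B, 8-A.
All 8 left vertices are covered.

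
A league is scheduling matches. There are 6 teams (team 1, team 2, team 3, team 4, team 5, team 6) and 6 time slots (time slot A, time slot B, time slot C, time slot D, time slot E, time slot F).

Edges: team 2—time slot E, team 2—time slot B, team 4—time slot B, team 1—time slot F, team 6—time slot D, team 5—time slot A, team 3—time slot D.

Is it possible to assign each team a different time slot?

No

The set {team 3, team 6} has only 1 neighbour ({time slot D}), so by Hall's theorem at most 5 of the 6 teams can be matched.
Hence no matching covers every team.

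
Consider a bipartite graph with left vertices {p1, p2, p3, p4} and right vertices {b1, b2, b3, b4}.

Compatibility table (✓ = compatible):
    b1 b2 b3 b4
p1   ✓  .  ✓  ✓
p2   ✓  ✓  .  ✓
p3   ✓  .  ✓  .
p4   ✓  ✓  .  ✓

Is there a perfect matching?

Yes

One maximum matching: p1–b3, p2–b2, p3–b1, p4–b4.
Every left vertex is matched, so this is a perfect matching.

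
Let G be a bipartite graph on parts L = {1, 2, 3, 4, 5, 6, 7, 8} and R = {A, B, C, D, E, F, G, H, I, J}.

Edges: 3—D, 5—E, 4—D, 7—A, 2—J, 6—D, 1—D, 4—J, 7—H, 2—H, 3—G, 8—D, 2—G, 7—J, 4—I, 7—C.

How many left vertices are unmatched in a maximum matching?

For example, pair 1-D, 2-H, 3-G, 4-I, 5-E, 7-J.
The set {1, 6, 8} has only 1 neighbour ({D}), so by Hall's theorem at most 6 of the 8 left vertices can be matched.
That matches 6 of the 8, leaving 2 unmatched; no matching can do better.

2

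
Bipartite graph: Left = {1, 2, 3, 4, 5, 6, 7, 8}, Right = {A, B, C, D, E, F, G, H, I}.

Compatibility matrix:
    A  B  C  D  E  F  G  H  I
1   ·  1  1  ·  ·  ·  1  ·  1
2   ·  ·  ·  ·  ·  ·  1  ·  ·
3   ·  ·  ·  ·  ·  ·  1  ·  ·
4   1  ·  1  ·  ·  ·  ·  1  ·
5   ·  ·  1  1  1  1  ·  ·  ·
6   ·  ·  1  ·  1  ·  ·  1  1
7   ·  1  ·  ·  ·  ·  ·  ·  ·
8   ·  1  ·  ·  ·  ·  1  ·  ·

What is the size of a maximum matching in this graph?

6

A valid assignment of size 6: 1–C, 2–G, 4–A, 5–E, 6–H, 7–B.
The set {2, 3, 7, 8} has only 2 neighbours ({B, G}), so by Hall's theorem at most 6 of the 8 left vertices can be matched.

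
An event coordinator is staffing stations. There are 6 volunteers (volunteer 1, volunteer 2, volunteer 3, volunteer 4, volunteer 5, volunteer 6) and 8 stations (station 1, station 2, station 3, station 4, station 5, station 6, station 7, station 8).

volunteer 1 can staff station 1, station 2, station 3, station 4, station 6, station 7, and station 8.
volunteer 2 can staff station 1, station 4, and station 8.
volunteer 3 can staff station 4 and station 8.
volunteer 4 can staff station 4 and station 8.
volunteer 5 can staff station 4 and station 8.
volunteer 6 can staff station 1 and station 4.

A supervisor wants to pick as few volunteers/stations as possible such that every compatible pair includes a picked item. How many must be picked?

4

The 4 edges volunteer 1–station 7, volunteer 2–station 1, volunteer 3–station 4, volunteer 4–station 8 form a matching, so any vertex cover needs at least 4 vertices (one per matched edge).
Conversely {volunteer 1, station 1, station 4, station 8} meets every edge and has exactly 4 vertices, so 4 is optimal.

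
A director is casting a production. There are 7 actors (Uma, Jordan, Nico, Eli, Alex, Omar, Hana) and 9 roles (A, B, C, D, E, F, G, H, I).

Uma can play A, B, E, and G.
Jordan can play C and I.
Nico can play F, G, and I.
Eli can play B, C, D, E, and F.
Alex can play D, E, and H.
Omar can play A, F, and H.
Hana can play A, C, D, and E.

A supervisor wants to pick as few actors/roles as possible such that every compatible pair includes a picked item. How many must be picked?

{Uma, Jordan, Nico, Eli, Alex, Omar, Hana} is a vertex cover of size 7: every edge has an endpoint in this set.
No smaller cover exists because Uma–G, Jordan–C, Nico–F, Eli–B, Alex–D, Omar–H, Hana–E is a matching of size 7, and a cover must include an endpoint of each of these disjoint edges (König's theorem).

7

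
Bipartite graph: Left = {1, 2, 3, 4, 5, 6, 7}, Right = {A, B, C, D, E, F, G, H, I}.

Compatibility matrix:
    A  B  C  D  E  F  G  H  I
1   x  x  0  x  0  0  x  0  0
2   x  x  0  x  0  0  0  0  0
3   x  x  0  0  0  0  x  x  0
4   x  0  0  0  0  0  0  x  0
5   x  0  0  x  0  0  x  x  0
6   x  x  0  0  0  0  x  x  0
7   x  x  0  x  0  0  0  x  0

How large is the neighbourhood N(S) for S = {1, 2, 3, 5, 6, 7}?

The union of neighbours of {1, 2, 3, 5, 6, 7} is {A, B, D, G, H}, which has 5 elements.
Since |N(S)| = 5 < |S| = 6, Hall's condition fails for this subset.

5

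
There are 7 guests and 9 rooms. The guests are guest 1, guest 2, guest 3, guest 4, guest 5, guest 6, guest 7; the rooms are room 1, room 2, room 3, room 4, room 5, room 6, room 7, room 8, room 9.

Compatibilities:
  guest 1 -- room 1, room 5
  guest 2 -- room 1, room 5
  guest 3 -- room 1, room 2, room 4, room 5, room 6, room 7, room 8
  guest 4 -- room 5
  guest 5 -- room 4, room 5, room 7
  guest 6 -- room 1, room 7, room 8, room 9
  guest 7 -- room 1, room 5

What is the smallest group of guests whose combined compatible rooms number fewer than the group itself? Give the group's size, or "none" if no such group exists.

Take S = {guest 1, guest 2, guest 4}. Its neighbourhood is {room 1, room 5}, so |N(S)| = 2 < |S| = 3.
Every subset of size less than 3 has at least as many neighbours as members, so 3 is the minimum.

3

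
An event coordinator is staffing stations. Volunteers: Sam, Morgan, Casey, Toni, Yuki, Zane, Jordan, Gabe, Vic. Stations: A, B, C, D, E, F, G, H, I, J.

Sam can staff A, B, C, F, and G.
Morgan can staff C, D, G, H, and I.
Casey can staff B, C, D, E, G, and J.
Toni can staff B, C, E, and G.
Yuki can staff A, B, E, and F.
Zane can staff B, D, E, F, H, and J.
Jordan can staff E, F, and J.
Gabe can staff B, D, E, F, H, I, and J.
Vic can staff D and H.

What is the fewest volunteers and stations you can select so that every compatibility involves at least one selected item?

{Sam, Morgan, Casey, Toni, Yuki, Zane, Jordan, Gabe, Vic} is a vertex cover of size 9: every edge has an endpoint in this set.
No smaller cover exists because Sam–A, Morgan–H, Casey–G, Toni–C, Yuki–B, Zane–E, Jordan–F, Gabe–J, Vic–D is a matching of size 9, and a cover must include an endpoint of each of these disjoint edges (König's theorem).

9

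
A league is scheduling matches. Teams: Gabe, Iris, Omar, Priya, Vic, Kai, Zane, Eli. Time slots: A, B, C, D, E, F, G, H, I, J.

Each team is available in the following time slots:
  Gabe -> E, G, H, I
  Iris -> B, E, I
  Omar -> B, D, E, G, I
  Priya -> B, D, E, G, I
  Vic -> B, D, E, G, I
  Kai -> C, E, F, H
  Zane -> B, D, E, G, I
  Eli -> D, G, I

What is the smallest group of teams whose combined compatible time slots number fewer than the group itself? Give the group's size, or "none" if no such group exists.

6

Take S = {Iris, Omar, Priya, Vic, Zane, Eli}. Its neighbourhood is {B, D, E, G, I}, so |N(S)| = 5 < |S| = 6.
Every subset of size less than 6 has at least as many neighbours as members, so 6 is the minimum.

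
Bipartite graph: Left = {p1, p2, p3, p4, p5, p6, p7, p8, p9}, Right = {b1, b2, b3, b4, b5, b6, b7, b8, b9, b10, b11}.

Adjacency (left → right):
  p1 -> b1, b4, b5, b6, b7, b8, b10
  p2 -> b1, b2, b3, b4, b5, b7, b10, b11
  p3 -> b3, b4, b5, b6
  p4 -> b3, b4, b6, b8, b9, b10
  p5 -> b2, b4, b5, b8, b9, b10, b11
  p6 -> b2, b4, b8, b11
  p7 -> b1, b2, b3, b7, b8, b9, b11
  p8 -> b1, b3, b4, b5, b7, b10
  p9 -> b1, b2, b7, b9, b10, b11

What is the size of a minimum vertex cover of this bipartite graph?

9

{p1, p2, p3, p4, p5, p6, p7, p8, p9} is a vertex cover of size 9: every edge has an endpoint in this set.
No smaller cover exists because p1–b5, p2–b11, p3–b3, p4–b6, p5–b4, p6–b2, p7–b8, p8–b1, p9–b7 is a matching of size 9, and a cover must include an endpoint of each of these disjoint edges (König's theorem).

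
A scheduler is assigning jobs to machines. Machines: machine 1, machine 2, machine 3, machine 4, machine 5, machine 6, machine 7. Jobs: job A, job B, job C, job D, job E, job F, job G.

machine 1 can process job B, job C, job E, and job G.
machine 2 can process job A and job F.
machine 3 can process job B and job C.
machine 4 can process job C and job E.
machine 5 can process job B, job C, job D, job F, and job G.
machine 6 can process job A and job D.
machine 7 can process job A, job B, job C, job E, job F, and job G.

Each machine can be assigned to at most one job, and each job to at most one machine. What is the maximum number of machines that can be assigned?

A valid assignment of size 7: machine 1-job G, machine 2-job A, machine 3-job C, machine 4-job E, machine 5-job B, machine 6-job D, machine 7-job F.
This saturates every machine, so 7 is the maximum.

7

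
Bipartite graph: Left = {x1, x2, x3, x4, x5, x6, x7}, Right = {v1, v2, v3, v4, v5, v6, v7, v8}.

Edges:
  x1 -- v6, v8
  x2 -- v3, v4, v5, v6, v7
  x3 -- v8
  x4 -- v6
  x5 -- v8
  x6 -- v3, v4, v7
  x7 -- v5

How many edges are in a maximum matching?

5

A valid assignment of size 5: x1-v6, x2-v3, x3-v8, x6-v7, x7-v5.
The set {x1, x3, x4, x5} has only 2 neighbours ({v6, v8}), so by Hall's theorem at most 5 of the 7 left vertices can be matched.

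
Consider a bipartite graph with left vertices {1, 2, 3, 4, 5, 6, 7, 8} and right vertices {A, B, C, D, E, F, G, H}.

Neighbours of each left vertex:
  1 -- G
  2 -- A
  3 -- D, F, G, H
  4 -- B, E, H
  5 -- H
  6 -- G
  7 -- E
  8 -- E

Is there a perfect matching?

No

The set {1, 6, 7, 8} has only 2 neighbours ({E, G}), so by Hall's theorem at most 6 of the 8 left vertices can be matched.
Hence no matching covers every left vertex.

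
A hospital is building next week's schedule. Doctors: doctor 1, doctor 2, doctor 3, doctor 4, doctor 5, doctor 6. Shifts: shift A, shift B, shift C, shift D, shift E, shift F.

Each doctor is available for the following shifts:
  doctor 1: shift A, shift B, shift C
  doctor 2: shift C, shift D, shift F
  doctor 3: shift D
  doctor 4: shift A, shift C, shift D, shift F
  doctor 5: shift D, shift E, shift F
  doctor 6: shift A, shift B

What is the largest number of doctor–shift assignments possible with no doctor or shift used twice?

6

For example, pair doctor 1–shift B, doctor 2–shift C, doctor 3–shift D, doctor 4–shift F, doctor 5–shift E, doctor 6–shift A.
This saturates every doctor, so 6 is the maximum.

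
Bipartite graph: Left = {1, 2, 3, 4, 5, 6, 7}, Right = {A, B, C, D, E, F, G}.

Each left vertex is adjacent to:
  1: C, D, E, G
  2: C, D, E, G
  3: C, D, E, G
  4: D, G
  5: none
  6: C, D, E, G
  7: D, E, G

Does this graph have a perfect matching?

No

The set {1, 2, 3, 4, 5, 6, 7} has only 4 neighbours ({C, D, E, G}), so by Hall's theorem at most 4 of the 7 left vertices can be matched.
Hence no matching covers every left vertex.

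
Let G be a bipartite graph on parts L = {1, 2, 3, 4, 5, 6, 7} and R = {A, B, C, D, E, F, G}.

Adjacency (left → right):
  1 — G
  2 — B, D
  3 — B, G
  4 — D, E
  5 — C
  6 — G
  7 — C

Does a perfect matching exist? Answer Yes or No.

No

The set {1, 5, 6, 7} has only 2 neighbours ({C, G}), so by Hall's theorem at most 5 of the 7 left vertices can be matched.
Hence no matching covers every left vertex.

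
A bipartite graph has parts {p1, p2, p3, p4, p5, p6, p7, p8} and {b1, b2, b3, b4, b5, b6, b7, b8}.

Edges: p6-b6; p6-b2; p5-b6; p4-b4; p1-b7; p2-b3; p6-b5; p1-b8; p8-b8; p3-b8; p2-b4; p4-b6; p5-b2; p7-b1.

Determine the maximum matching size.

One maximum matching: p1-b7, p2-b3, p3-b8, p4-b4, p5-b6, p6-b5, p7-b1.
The set {p3, p8} has only 1 neighbour ({b8}), so by Hall's theorem at most 7 of the 8 left vertices can be matched.

7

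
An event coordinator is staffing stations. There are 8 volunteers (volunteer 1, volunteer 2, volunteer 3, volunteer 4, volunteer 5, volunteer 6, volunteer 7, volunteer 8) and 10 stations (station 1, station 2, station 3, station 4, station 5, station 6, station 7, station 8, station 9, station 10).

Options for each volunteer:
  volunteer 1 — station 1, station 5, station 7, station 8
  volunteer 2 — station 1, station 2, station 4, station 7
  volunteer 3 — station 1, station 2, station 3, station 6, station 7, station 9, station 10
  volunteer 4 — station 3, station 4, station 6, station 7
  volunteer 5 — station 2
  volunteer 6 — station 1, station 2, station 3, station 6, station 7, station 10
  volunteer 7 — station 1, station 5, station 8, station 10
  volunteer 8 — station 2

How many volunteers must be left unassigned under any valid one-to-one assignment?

One maximum matching: volunteer 1-station 8, volunteer 2-station 7, volunteer 3-station 3, volunteer 4-station 4, volunteer 5-station 2, volunteer 6-station 6, volunteer 7-station 1.
The set {volunteer 5, volunteer 8} has only 1 neighbour ({station 2}), so by Hall's theorem at most 7 of the 8 volunteers can be matched.
That matches 7 of the 8, leaving 1 unmatched; no matching can do better.

1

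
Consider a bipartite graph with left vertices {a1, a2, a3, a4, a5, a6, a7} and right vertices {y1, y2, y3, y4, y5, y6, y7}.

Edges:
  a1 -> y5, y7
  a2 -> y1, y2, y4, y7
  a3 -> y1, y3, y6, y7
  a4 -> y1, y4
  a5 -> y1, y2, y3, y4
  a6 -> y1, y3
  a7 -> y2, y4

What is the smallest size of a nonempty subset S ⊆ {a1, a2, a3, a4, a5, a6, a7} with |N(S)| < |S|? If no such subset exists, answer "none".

none

A matching saturating every left vertex exists, for instance a1→y5, a2→y7, a3→y6, a4→y4, a5→y1, a6→y3, a7→y2.
By Hall's marriage theorem, this means |N(S)| ≥ |S| for every subset S, so no violating subset exists.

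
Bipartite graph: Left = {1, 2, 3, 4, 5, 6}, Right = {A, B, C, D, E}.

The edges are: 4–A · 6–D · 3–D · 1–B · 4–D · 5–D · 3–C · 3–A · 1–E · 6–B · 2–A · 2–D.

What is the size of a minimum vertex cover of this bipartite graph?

5

A maximum matching has 5 edges (e.g. 1–E, 2–A, 3–C, 4–D, 6–B).
By König's theorem the minimum vertex cover has the same size. One such cover is {1, 3, 6, A, D}.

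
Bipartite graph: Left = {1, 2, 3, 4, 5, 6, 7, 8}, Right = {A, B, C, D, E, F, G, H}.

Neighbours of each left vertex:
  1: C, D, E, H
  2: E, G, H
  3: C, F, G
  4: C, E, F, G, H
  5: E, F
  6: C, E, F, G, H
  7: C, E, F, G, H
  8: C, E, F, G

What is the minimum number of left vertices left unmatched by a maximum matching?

2

One maximum matching: 1→D, 2→E, 3→C, 4→H, 5→F, 6→G.
The set {2, 3, 4, 5, 6, 7, 8} has only 5 neighbours ({C, E, F, G, H}), so by Hall's theorem at most 6 of the 8 left vertices can be matched.
That matches 6 of the 8, leaving 2 unmatched; no matching can do better.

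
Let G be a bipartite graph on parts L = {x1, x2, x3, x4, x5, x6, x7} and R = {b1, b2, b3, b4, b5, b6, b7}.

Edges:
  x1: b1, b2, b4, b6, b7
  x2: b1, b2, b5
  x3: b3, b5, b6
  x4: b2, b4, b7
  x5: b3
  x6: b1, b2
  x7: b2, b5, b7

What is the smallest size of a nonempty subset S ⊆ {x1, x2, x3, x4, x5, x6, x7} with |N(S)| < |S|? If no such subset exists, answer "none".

A matching saturating every left vertex exists, for instance x1→b7, x2→b2, x3→b6, x4→b4, x5→b3, x6→b1, x7→b5.
By Hall's marriage theorem, this means |N(S)| ≥ |S| for every subset S, so no violating subset exists.

none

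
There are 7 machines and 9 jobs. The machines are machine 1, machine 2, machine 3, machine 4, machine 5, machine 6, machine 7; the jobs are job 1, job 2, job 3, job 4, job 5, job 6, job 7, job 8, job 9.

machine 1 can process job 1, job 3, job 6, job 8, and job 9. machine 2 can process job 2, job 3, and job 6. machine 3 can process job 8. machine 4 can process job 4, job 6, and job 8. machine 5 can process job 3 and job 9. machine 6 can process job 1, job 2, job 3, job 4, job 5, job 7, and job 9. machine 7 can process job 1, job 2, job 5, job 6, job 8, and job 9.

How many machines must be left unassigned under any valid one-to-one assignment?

0

A valid assignment of size 7: machine 1–job 1, machine 2–job 2, machine 3–job 8, machine 4–job 6, machine 5–job 3, machine 6–job 5, machine 7–job 9.
All 7 machines are matched, so no larger matching exists.
That matches 7 of the 7, leaving 0 unmatched; no matching can do better.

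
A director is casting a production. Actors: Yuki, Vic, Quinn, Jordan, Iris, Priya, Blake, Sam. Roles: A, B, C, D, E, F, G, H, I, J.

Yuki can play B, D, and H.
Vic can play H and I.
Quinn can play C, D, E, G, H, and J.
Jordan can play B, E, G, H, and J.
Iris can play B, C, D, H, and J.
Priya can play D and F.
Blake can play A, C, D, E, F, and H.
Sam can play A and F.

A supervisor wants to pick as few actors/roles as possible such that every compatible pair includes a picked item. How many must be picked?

{Yuki, Vic, Quinn, Jordan, Iris, Priya, Blake, Sam} is a vertex cover of size 8: every edge has an endpoint in this set.
No smaller cover exists because Yuki–B, Vic–H, Quinn–E, Jordan–G, Iris–J, Priya–D, Blake–A, Sam–F is a matching of size 8, and a cover must include an endpoint of each of these disjoint edges (König's theorem).

8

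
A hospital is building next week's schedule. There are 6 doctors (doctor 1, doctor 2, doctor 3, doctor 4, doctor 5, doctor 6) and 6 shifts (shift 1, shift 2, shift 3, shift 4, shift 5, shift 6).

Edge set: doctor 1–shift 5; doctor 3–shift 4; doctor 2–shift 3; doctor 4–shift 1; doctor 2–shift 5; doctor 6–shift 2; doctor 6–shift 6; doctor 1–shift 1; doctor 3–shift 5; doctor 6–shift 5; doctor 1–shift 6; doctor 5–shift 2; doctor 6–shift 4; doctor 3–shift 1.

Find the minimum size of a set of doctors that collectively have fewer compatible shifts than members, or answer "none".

none

A matching saturating every doctor exists, for instance doctor 1→shift 5, doctor 2→shift 3, doctor 3→shift 4, doctor 4→shift 1, doctor 5→shift 2, doctor 6→shift 6.
By Hall's marriage theorem, this means |N(S)| ≥ |S| for every subset S, so no violating subset exists.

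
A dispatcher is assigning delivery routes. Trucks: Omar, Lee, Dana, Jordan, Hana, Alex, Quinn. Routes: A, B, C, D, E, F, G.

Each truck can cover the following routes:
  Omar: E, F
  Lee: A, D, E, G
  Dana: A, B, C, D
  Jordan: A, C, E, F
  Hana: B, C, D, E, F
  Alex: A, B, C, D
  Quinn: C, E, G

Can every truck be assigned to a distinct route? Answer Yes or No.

Yes

A valid assignment of size 7: Omar-F, Lee-G, Dana-B, Jordan-C, Hana-D, Alex-A, Quinn-E.
All 7 trucks are covered.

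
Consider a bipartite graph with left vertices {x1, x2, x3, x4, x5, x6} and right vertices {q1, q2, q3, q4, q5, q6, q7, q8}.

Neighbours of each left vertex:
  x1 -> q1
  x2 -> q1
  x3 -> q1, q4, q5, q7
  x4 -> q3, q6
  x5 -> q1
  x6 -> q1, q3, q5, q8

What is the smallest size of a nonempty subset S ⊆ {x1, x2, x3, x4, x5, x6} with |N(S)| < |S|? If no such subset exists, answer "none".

Take S = {x1, x2}. Its neighbourhood is {q1}, so |N(S)| = 1 < |S| = 2.
No single vertex violates Hall's condition since each has at least one neighbour, so 2 is the minimum.

2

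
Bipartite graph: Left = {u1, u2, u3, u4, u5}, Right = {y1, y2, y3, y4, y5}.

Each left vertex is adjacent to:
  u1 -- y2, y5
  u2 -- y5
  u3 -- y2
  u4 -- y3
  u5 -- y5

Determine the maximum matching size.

3

For example, pair u1–y2, u2–y5, u4–y3.
The set {u1, u2, u3, u5} has only 2 neighbours ({y2, y5}), so by Hall's theorem at most 3 of the 5 left vertices can be matched.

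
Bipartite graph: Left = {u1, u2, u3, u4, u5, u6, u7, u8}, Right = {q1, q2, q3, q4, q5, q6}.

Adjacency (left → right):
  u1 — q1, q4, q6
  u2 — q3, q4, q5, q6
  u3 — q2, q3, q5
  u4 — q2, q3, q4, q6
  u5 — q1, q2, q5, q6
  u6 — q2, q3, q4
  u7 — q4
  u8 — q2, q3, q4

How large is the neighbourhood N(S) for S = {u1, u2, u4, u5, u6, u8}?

The union of neighbours of {u1, u2, u4, u5, u6, u8} is {q1, q2, q3, q4, q5, q6}, which has 6 elements.
Since |N(S)| = 6 ≥ |S| = 6, Hall's condition holds for this subset.

6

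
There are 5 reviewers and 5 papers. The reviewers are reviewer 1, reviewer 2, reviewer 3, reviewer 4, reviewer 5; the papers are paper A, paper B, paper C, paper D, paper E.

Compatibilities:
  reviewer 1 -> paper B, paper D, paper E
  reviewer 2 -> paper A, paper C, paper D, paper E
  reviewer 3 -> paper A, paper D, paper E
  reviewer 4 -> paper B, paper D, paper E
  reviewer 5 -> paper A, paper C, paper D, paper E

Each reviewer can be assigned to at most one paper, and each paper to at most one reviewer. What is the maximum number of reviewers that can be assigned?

A valid assignment of size 5: reviewer 1–paper E, reviewer 2–paper C, reviewer 3–paper A, reviewer 4–paper B, reviewer 5–paper D.
This saturates every reviewer, so 5 is the maximum.

5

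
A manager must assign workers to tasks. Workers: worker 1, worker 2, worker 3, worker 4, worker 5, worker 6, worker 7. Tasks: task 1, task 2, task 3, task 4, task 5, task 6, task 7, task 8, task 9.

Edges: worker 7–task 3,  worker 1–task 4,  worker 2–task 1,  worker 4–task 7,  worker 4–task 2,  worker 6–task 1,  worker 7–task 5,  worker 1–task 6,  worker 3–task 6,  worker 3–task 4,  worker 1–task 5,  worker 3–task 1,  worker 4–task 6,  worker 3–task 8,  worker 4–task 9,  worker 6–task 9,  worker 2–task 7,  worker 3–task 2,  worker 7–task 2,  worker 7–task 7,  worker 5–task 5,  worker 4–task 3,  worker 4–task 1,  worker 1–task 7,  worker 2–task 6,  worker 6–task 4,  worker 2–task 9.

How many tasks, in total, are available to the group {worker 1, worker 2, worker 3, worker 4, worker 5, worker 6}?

9

The union of neighbours of {worker 1, worker 2, worker 3, worker 4, worker 5, worker 6} is {task 1, task 2, task 3, task 4, task 5, task 6, task 7, task 8, task 9}, which has 9 elements.
Since |N(S)| = 9 ≥ |S| = 6, Hall's condition holds for this subset.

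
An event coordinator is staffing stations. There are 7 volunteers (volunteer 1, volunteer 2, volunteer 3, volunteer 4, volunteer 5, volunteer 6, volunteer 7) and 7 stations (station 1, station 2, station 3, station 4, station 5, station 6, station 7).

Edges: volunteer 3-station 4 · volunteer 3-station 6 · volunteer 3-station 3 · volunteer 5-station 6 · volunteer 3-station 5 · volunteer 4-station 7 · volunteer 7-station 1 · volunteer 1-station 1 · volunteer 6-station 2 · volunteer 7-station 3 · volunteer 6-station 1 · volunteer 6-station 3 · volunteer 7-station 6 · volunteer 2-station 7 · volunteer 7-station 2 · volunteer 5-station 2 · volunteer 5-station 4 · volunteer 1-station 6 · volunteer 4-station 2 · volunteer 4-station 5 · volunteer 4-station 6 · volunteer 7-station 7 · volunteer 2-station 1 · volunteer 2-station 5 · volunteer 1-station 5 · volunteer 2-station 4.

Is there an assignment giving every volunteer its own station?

Yes

One maximum matching: volunteer 1–station 6, volunteer 2–station 5, volunteer 3–station 3, volunteer 4–station 2, volunteer 5–station 4, volunteer 6–station 1, volunteer 7–station 7.
Every volunteer is matched, so this is a perfect matching.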